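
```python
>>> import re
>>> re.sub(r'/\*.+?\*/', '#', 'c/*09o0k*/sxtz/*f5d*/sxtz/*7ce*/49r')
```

The `?` after the quantifier makes it lazy — it takes as little as possible before letting the rest of the pattern try.
Every occurrence is swapped for '#'.

'c#sxtz#sxtz#49r'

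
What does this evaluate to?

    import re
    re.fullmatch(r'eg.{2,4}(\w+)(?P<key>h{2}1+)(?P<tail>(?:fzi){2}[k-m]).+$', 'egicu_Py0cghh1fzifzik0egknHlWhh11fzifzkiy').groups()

('Py0cg', 'hh1', 'fzifzik')

The pattern matches the literal 'eg', then 2 to 4 of any character; then one or more of a word character (captured); then exactly 2 of a literal 'h', then one or more of the literal '1' (captured as 'key'); then the literal 'fzi' repeated 2 times, then a character in [k-m] (captured as 'tail'); then one or more of any character; then anchored at the end.
`re.fullmatch` is like wrapping the pattern in `^…$` (in single-line mode).
The match spans [0:41] → 'egicu_Py0cghh1fzifzik0egknHlWhh11fzifzkiy'.
Captured: group 1 = 'Py0cg', group 2 = 'hh1', group 3 = 'fzifzik'.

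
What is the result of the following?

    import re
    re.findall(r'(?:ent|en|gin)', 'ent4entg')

['ent', 'ent']

The regex engine tests alternatives in the order written; an earlier branch that matches wins even if a later one would match more.
With no groups in the pattern, `findall` gives back each whole match — 2 here.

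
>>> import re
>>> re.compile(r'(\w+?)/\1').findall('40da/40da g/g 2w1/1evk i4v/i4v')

['40da', 'g', '1', 'i4v']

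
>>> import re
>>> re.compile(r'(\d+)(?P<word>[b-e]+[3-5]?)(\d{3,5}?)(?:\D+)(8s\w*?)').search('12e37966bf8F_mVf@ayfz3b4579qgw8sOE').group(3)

The match spans [21:32] → '3b4579qgw8s'.
Captured: group 1 = '3', group 2 = 'b4', group 3 = '579', group 4 = '8s'.

'579'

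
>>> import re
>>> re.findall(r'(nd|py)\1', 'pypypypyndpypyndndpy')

['py', 'py', 'py', 'nd']

`\1` is not a pattern — it's the concrete string captured by group 1, re-applied verbatim.
Because there's exactly one group, `findall` drops the full match and keeps group 1 from each hit.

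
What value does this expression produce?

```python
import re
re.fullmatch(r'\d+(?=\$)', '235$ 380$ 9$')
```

`re.fullmatch` is like wrapping the pattern in `^…$` (in single-line mode).
Here the string isn't matched end-to-end, so the call returns None.

None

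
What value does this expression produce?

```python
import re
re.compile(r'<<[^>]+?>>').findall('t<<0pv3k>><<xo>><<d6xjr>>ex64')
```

['<<0pv3k>>', '<<xo>>', '<<d6xjr>>']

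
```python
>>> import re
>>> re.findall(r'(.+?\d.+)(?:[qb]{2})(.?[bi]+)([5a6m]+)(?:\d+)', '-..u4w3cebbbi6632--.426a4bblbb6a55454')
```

[('-..u4w3cebbbi6632--.426a4', 'lbb', '6a55')]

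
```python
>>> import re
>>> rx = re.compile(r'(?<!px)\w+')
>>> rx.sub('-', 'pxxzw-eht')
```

'---'

A negative assertion filters positions out without eating any characters.
Matches: at [0:5] → 'pxxzw'; at [6:9] → 'eht'.
`sub` substitutes '-' at each match site.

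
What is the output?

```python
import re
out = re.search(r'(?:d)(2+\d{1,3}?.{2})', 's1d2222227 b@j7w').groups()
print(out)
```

('2222227 b',)

The pattern matches a literal 'd' (non-capturing group); then one or more of a literal '2', then 1 to 3 of a digit (lazy), then exactly 2 of any character (captured).
Unlike `match`, `search` isn't anchored — it looks for the pattern anywhere in the string.
The match spans [2:12] → 'd2222227 b'.
Captured: group 1 = '2222227 b'.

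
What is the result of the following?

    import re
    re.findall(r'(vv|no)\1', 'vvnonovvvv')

The backreference `\1` re-matches whatever the first group consumed, character for character.
Walking the string: at [2:6] match 'nono', group 1 = 'no'; at [6:10] match 'vvvv', group 1 = 'vv'.
One capturing group, so `findall` returns just the captured substring from each match — 2 in all.

['no', 'vv']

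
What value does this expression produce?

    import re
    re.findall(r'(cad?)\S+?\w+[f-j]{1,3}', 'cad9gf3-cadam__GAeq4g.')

['cad', 'cad']

With the lazy modifier that quantifier settles for the fewest repetitions that let the rest of the pattern succeed (the atoms after it are unaffected and can still be greedy).
`findall` collects group 1 from each match (2 total).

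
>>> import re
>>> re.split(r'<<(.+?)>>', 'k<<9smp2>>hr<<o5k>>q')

Matches to split on: at [1:10] → '<<9smp2>>'; at [12:19] → '<<o5k>>'.
The group in the pattern means `split` returns the separators' captures alongside the pieces.

['k', '9smp2', 'hr', 'o5k', 'q']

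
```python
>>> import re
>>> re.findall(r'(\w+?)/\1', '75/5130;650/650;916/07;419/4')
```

['5', '650']

`\1` has to match the exact text group 1 already captured.
Matches: at [1:4] match '5/5', group 1 = '5'; at [8:15] match '650/650', group 1 = '650'.
One capturing group, so `findall` returns just the captured substring from each match — 2 in all.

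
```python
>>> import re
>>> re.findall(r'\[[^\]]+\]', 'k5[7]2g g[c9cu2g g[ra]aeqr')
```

['[7]', '[c9cu2g g[ra]']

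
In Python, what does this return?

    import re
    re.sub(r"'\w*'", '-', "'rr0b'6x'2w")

"-6x'2w"

Each match is replaced by '-'.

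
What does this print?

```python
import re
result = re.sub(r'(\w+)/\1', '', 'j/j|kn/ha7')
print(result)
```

|kn/ha7

`\1` is not a pattern — it's the concrete string captured by group 1, re-applied verbatim.
Matches: at [0:3] → 'j/j'.
`sub` substitutes '' at each match site.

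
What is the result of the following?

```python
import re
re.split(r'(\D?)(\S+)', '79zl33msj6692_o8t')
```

['', '', '79zl33msj6692_o8t', '']

This matches optionally a non-digit (captured); then one or more of a non-whitespace character (captured).
Matches to split on: at [0:17] → '79zl33msj6692_o8t'.
The group in the pattern means `split` returns the separators' captures alongside the pieces.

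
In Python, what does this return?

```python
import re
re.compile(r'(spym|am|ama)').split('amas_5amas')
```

Branches in `(...|...)` are attempted left-to-right; the first branch that allows the whole pattern to succeed is taken.
Matches to split on: at [0:2] → 'am'; at [6:8] → 'am'.
With a capturing group present, the delimiter's captured portion is kept in the result list.

['', 'am', 'as_5', 'am', 'as']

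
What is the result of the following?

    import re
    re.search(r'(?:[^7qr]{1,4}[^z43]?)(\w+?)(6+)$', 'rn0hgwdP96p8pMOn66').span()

(1, 18)

Pattern: 1 to 4 of any character except [7qr], then optionally any character except [z43] (non-capturing group); then one or more of a word character (lazy) (captured); then one or more of a literal '6' (captured); then anchored at the end.
`search` walks the string left to right and returns the first match it finds.
The match spans [1:18] → 'n0hgwdP96p8pMOn66'.
Captured: group 1 = 'dP96p8pMOn', group 2 = '66'.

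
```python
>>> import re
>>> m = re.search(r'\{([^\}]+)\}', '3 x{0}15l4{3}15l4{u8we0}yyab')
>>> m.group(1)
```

The match spans [3:6] → '{0}'.
Captured: group 1 = '0'.

'0'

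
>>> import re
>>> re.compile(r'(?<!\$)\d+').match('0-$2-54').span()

(0, 1)

`re.match` only tries the pattern at the start of the string.
The match spans [0:1] → '0'.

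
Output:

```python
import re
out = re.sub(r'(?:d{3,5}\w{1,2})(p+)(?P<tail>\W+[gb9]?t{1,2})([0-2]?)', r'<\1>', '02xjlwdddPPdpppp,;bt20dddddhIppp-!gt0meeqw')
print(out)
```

02xjlwdddPPdpppp,;bt20<ppp>meeqw

This matches 3 to 5 of the literal 'd', then 1 to 2 of a word character (non-capturing group); then one or more of a literal 'p' (captured); then one or more of a non-word character, then optionally one of [gb9], then 1 to 2 of a literal 't' (captured as 'tail'); then optionally a character in [0-2] (captured).
The replacement refers to a captured group, so each match is rewritten using its own captured text.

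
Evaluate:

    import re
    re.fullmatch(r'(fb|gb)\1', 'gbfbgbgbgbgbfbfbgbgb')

None

`re.fullmatch` is like wrapping the pattern in `^…$` (in single-line mode).
Here the string isn't matched end-to-end, so the call returns None.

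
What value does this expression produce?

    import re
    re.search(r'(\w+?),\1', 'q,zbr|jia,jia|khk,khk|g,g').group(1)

'jia'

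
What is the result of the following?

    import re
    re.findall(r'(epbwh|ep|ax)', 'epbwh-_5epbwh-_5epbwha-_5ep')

The regex engine tests alternatives in the order written; an earlier branch that matches wins even if a later one would match more.
Scanning left to right: at [0:5] match 'epbwh', group 1 = 'epbwh'; at [8:13] match 'epbwh', group 1 = 'epbwh'; at [16:21] match 'epbwh', group 1 = 'epbwh'; at [25:27] match 'ep', group 1 = 'ep'.
Because there's exactly one group, `findall` drops the full match and keeps group 1 from each hit.

['epbwh', 'epbwh', 'epbwh', 'ep']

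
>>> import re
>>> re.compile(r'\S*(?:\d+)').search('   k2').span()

(3, 5)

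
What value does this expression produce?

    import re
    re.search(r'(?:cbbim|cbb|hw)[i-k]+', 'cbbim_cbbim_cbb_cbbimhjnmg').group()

The match spans [0:4] → 'cbbi'.

'cbbi'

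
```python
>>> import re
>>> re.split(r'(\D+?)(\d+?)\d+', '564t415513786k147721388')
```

['564', 't', '4', '', 'k', '1', '']

This matches one or more of a non-digit (lazy) (captured); then one or more of a digit (lazy) (captured); then one or more of a digit.
Matches to split on: at [3:13] → 't415513786'; at [13:23] → 'k147721388'.
Because the pattern has a capturing group, `split` also inserts each captured text between the pieces.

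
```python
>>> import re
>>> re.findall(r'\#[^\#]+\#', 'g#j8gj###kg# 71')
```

['#j8gj#', '#kg#']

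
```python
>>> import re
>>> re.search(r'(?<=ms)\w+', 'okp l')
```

None

The lookaround is zero-width — it requires the adjacent text to match without consuming it, so the asserted text isn't part of the match.
Here nothing in the string fits, so the call returns None.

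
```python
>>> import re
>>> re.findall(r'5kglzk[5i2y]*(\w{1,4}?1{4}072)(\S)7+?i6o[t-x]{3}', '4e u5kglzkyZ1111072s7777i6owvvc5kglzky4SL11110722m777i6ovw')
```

2 groups means the one result is a tuple of 2 captured strings — 1 here.

[('Z1111072', 's')]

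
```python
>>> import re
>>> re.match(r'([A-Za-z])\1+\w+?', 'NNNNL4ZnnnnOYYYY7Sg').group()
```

`re.match` only tries the pattern at the start of the string.
The match spans [0:5] → 'NNNNL'.

'NNNNL'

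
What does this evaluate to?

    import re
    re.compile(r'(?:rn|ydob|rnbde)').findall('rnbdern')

`|` is ordered: at each position the engine commits to the first alternative that works.
With no groups in the pattern, `findall` gives back each whole match — 2 here.

['rn', 'rn']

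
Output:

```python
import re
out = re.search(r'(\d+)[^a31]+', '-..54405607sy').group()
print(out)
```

54405607sy

This matches one or more of a digit (captured); then one or more of any character except [a31].
The match spans [3:13] → '54405607sy'.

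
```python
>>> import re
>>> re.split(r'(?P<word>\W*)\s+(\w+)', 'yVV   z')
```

['yVV', '  ', 'z', '']

This matches zero or more of a non-word character (captured as 'word'); then one or more of whitespace; then one or more of a word character (captured).
Matches to split on: at [3:7] → '   z'.
`re.split` interleaves the captured-group text with the surrounding fragments.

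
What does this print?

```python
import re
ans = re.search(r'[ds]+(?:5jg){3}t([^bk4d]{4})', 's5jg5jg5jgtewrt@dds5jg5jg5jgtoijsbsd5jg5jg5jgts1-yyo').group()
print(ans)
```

s5jg5jg5jgtewrt

This matches one or more of one of [ds]; then the literal '5jg' repeated 3 times, then a literal 't'; then exactly 4 of any character except [bk4d] (captured).
`search` walks the string left to right and returns the first match it finds.
The match spans [0:15] → 's5jg5jg5jgtewrt'.
Captured: group 1 = 'ewrt'.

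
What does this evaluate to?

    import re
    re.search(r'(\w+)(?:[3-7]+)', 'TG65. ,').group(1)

'TG6'

The match spans [0:4] → 'TG65'.
Captured: group 1 = 'TG6'.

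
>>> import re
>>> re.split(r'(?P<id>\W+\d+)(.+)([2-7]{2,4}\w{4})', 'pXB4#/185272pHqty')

This matches one or more of a non-word character, then one or more of a digit (captured as 'id'); then one or more of any character (captured); then 2 to 4 of a character in [2-7], then exactly 4 of a word character (captured).
Matches to split on: at [4:16] → '#/185272pHqt'.
With a capturing group present, the delimiter's captured portion is kept in the result list.

['pXB4', '#/185', '2', '72pHqt', 'y']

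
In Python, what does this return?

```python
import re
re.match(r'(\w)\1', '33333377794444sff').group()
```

'33'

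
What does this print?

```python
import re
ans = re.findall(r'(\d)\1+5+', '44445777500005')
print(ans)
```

['4', '7', '0']

After group 1 captures some text, `\1` only succeeds where that same text appears again.
Because there's exactly one group, `findall` drops the full match and keeps group 1 from each hit.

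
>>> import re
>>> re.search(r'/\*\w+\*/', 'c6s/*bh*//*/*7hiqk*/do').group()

'/*bh*/'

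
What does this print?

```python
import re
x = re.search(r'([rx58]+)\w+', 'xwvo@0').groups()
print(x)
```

Pattern: one or more of one of [rx58] (captured); then one or more of a word character.
`re.search` tries every starting position until one works.
The match spans [0:4] → 'xwvo'.
Captured: group 1 = 'x'.

('x',)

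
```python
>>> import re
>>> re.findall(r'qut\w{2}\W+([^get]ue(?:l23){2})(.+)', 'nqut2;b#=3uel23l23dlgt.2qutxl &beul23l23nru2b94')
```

Pattern: the literal 'qut', then exactly 2 of a word character, then one or more of a non-word character; then any character except [get], then the literal 'ue', then the literal 'l23' repeated 2 times (captured); then one or more of any character (captured).
2 groups means each result is a tuple of 2 captured strings — 0 here.
Nothing in the string satisfies the pattern, so the list is empty.

[]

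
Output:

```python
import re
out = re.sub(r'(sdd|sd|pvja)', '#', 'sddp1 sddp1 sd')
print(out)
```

#p1 #p1 #

Alternation isn't longest-match — the leftmost alternative that fits at this position is chosen.
Matches: at [0:3] → 'sdd'; at [6:9] → 'sdd'; at [12:14] → 'sd'.
Each match is replaced by '#'.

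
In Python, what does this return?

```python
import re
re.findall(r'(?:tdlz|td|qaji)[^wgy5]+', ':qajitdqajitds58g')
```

['qajitdqajitds']

Walking the string: at [1:14] → 'qajitdqajitds'.
Since nothing is captured, `findall` lists the 1 matched substring directly.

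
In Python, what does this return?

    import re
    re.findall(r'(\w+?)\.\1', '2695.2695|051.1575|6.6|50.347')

['2695', '1', '6']

`\1` has to match the exact text group 1 already captured.
With a single group, `findall` returns only what that group captured — 3 items.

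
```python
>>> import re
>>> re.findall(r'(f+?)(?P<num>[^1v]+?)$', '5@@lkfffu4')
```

[('f', 'ffu4')]

Because the quantifier is non-greedy, it stops expanding at the earliest point where the rest of the pattern can succeed.
`findall` packs the 2 group values into a tuple for every match.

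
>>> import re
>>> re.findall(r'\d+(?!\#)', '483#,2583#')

['48', '258']

`(?!…)`/`(?<!…)` only lets a position through if the neighbouring text does NOT match; no characters are consumed.
With no groups in the pattern, `findall` gives back each whole match — 2 here.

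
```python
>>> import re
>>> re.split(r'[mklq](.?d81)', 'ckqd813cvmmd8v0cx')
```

['c', 'qd81', '3cvmmd8v0cx']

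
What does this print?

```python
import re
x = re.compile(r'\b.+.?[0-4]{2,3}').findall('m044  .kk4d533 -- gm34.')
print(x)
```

The pattern matches a word boundary (`\b`, zero-width); then one or more of any character; then optionally any character, then 2 to 3 of a character in [0-4].
`findall` yields the raw match text (1 of them) because the pattern has no groups.

['m044  .kk4d533 -- gm34']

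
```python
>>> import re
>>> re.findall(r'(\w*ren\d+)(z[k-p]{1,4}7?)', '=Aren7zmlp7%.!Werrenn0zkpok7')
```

The pattern matches zero or more of a word character, then the literal 'ren', then one or more of a digit (captured); then the literal 'z', then 1 to 4 of a character in [k-p], then optionally the literal '7' (captured).
Matches: at [1:11] match 'Aren7zmlp7', groups = ('Aren7', 'zmlp7').
`findall` packs the 2 group values into a tuple for every match.

[('Aren7', 'zmlp7')]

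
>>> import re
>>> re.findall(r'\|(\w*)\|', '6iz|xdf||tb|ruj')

Matches: at [3:8] match '|xdf|', group 1 = 'xdf'; at [8:12] match '|tb|', group 1 = 'tb'.
`findall` collects group 1 from each match (2 total).

['xdf', 'tb']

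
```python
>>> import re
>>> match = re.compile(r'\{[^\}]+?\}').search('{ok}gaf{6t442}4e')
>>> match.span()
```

`re.search` tries every starting position until one works.
The match spans [0:4] → '{ok}'.

(0, 4)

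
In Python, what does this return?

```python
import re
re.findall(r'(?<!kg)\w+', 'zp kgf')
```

['zp', 'kgf']

`(?!…)`/`(?<!…)` only lets a position through if the neighbouring text does NOT match; no characters are consumed.
No capturing groups, so `findall` returns the 2 full match strings.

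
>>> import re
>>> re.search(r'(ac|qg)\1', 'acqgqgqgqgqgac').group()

'qgqg'

The backreference `\1` re-matches whatever the first group consumed, character for character.
The match spans [2:6] → 'qgqg'.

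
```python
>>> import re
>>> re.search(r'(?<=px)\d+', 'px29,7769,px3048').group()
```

The `(?=…)`/`(?<=…)` assertion just peeks at neighbouring text; it doesn't advance the match position.
The match spans [2:4] → '29'.

'29'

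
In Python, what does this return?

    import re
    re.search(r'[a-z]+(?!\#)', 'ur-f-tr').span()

The negative lookaround is zero-width — it rules out positions where the adjacent text would match, without consuming anything.
`search` walks the string left to right and returns the first match it finds.
The match spans [0:2] → 'ur'.

(0, 2)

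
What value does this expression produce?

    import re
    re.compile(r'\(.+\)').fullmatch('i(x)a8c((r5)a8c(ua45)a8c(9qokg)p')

`re.fullmatch` requires the pattern to consume the entire string.
Here the pattern can't cover the whole string, so the call returns None.

None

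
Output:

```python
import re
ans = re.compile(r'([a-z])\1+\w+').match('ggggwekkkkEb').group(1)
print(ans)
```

g

After group 1 captures some text, `\1` only succeeds where that same text appears again.
`match` is anchored at position 0; if the pattern doesn't fit there, it returns None.
The match spans [0:12] → 'ggggwekkkkEb'.
Captured: group 1 = 'g'.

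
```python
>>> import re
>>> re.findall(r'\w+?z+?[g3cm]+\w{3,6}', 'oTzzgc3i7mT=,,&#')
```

This matches one or more of a word character (lazy), then one or more of a literal 'z' (lazy); then one or more of one of [g3cm], then 3 to 6 of a word character.
`findall` yields the raw match text (1 of them) because the pattern has no groups.

['oTzzgc3i7mT']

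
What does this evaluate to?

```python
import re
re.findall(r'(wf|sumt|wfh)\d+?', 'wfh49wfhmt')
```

Matches: at [0:4] match 'wfh4', group 1 = 'wfh'.
One capturing group, so `findall` returns just the captured substring from the one match — 1 in all.

['wfh']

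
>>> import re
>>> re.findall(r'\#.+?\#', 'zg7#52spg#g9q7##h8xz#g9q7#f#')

['#52spg#', '##h8xz#', '#f#']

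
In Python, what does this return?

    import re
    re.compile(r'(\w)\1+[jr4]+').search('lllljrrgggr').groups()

('l',)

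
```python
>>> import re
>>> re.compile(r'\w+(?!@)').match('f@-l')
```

None

`re.match` won't scan ahead — the pattern has to work from the very first character.
Here position 0 doesn't satisfy it, so the call returns None.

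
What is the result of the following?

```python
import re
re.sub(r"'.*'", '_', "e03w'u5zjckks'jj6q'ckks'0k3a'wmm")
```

'e03w_wmm'

Every occurrence is swapped for '_'.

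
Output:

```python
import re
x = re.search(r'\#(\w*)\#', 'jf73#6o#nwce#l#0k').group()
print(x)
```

#6o#

`search` walks the string left to right and returns the first match it finds.
The match spans [4:8] → '#6o#'.
Captured: group 1 = '6o'.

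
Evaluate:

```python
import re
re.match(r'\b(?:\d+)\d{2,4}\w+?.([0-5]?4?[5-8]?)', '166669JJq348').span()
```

(0, 8)

Pattern: a word boundary (`\b`, zero-width); then one or more of a digit (non-capturing group); then 2 to 4 of a digit, then one or more of a word character (lazy), then any character; then optionally a character in [0-5], then optionally a literal '4', then optionally a character in [5-8] (captured).
A `+?`/`*?`/`{m,n}?` starts at its minimum and grows only as far as needed for what follows to match.
`re.match` only tries the pattern at the start of the string.
The match spans [0:8] → '166669JJ'.
Captured: group 1 = ''.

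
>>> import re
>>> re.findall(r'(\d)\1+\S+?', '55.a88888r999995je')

A backreference is literal: `\1` must see the identical characters the first group matched.
Walking the string: at [0:3] match '55.', group 1 = '5'; at [4:10] match '88888r', group 1 = '8'; at [10:16] match '999995', group 1 = '9'.
With a single group, `findall` returns only what that group captured — 3 items.

['5', '8', '9']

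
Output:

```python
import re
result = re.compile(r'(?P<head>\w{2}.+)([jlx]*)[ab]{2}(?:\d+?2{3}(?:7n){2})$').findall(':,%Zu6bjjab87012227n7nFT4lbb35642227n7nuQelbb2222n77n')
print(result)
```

[]

This matches exactly 2 of a word character, then one or more of any character (captured as 'head'); then zero or more of one of [jlx] (captured); then exactly 2 of one of [ab]; then one or more of a digit (lazy), then exactly 3 of the literal '2', then the literal '7n' repeated 2 times (non-capturing group); then anchored at the end.
`findall` packs the 2 group values into a tuple for every match.
Nothing in the string satisfies the pattern, so the list is empty.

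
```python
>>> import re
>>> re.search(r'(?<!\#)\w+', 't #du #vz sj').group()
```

Because the assertion is negative and zero-width, positions next to the forbidden text are skipped.
`re.search` scans for the first position where the pattern succeeds.
The match spans [0:1] → 't'.

't'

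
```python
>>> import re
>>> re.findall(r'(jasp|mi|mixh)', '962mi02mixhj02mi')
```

['mi', 'mi', 'mi']

Alternation isn't longest-match — the leftmost alternative that fits at this position is chosen.
Because there's exactly one group, `findall` drops the full match and keeps group 1 from each hit.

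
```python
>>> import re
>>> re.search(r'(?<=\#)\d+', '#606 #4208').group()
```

'606'

The positive lookaround only admits positions where the adjacent text matches; those characters stay outside the span.
The match spans [1:4] → '606'.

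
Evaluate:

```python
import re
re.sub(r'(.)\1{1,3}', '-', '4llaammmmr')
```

A backreference is literal: `\1` must see the identical characters the first group matched.
Every occurrence is swapped for '-'.

'4---r'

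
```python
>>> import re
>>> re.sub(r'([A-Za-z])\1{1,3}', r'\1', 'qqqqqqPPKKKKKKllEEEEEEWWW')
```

`\1` is not a pattern — it's the concrete string captured by group 1, re-applied verbatim.
Matches: at [0:4] → 'qqqq'; at [4:6] → 'qq'; at [6:8] → 'PP'; at [8:12] → 'KKKK'; at [12:14] → 'KK'; ….
Each match is replaced using the text its own group 1 captured.

'qqPKKlEEW'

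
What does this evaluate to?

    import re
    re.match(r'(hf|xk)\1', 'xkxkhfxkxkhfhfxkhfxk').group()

'xkxk'

With `match`, the pattern is implicitly anchored at the beginning.
The match spans [0:4] → 'xkxk'.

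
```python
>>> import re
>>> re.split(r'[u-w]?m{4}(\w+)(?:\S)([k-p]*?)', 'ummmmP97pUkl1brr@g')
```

This matches optionally a character in [u-w], then exactly 4 of the literal 'm'; then one or more of a word character (captured); then a non-whitespace character (non-capturing group); then zero or more of a character in [k-p] (lazy) (captured).
Matches to split on: at [0:17] → 'ummmmP97pUkl1brr@'.
The group in the pattern means `split` returns the separators' captures alongside the pieces.

['', 'P97pUkl1brr', '', 'g']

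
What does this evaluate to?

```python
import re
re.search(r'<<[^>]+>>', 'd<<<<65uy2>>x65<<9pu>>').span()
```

(1, 12)

`re.search` tries every starting position until one works.
The match spans [1:12] → '<<<<65uy2>>'.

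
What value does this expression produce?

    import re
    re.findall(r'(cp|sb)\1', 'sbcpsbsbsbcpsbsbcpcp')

['sb', 'sb', 'cp']

After group 1 captures some text, `\1` only succeeds where that same text appears again.
Scanning left to right: at [4:8] match 'sbsb', group 1 = 'sb'; at [12:16] match 'sbsb', group 1 = 'sb'; at [16:20] match 'cpcp', group 1 = 'cp'.
With a single group, `findall` returns only what that group captured — 3 items.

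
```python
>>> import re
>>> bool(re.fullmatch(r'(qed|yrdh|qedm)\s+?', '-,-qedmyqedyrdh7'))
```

False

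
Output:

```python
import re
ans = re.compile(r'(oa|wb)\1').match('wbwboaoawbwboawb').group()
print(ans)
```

`\1` is not a pattern — it's the concrete string captured by group 1, re-applied verbatim.
`re.match` only tries the pattern at the start of the string.
The match spans [0:4] → 'wbwb'.
Captured: group 1 = 'wb'.

wbwb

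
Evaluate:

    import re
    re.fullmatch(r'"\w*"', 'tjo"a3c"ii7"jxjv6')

None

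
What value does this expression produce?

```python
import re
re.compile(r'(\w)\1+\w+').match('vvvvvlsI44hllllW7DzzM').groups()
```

('v',)

After group 1 captures some text, `\1` only succeeds where that same text appears again.
`re.match` only tries the pattern at the start of the string.
The match spans [0:21] → 'vvvvvlsI44hllllW7DzzM'.
Captured: group 1 = 'v'.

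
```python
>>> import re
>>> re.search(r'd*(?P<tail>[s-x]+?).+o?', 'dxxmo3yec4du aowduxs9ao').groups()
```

The pattern matches zero or more of a literal 'd'; then one or more of a character in [s-x] (lazy) (captured as 'tail'); then one or more of any character, then optionally a literal 'o'.
Because the quantifier is non-greedy, it stops expanding at the earliest point where the rest of the pattern can succeed.
Unlike `match`, `search` isn't anchored — it looks for the pattern anywhere in the string.
The match spans [0:23] → 'dxxmo3yec4du aowduxs9ao'.
Captured: group 1 = 'x'.

('x',)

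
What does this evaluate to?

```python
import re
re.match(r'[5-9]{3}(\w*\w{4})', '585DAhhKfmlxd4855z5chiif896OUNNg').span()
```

(0, 32)

Pattern: exactly 3 of a character in [5-9]; then zero or more of a word character, then exactly 4 of a word character (captured).
`re.match` only tries the pattern at the start of the string.
The match spans [0:32] → '585DAhhKfmlxd4855z5chiif896OUNNg'.
Captured: group 1 = 'DAhhKfmlxd4855z5chiif896OUNNg'.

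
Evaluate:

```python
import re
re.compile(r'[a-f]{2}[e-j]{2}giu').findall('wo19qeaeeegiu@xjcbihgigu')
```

['aeeegiu']

Pattern: exactly 2 of a character in [a-f]; then exactly 2 of a character in [e-j], then the literal 'giu'.
Walking the string: at [6:13] → 'aeeegiu'.
`findall` yields the raw match text (1 of them) because the pattern has no groups.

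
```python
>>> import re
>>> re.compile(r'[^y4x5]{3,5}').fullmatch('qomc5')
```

Pattern: 3 to 5 of any character except [y4x5].
`re.fullmatch` requires the pattern to consume the entire string.
Here there's no way to consume every character, so the call returns None.

None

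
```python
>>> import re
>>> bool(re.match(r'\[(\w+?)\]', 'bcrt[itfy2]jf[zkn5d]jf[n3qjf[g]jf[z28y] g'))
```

False

`re.match` won't scan ahead — the pattern has to work from the very first character.
Here position 0 doesn't satisfy it, so the call returns None, and `bool(None)` is False.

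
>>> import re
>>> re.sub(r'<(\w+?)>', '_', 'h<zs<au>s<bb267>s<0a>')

`sub` substitutes '_' at each match site.

'h<zs_s_s_'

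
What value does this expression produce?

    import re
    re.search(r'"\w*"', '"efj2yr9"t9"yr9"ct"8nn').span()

(0, 9)

The match spans [0:9] → '"efj2yr9"'.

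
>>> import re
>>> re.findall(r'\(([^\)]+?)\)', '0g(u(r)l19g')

Scanning left to right: at [2:7] match '(u(r)', group 1 = 'u(r'.
Because there's exactly one group, `findall` drops the full match and keeps group 1 from the one hit.

['u(r']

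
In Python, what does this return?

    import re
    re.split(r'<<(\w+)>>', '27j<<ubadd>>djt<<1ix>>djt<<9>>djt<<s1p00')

Matches to split on: at [3:12] → '<<ubadd>>'; at [15:22] → '<<1ix>>'; at [25:30] → '<<9>>'.
Because the pattern has a capturing group, `split` also inserts each captured text between the pieces.

['27j', 'ubadd', 'djt', '1ix', 'djt', '9', 'djt<<s1p00']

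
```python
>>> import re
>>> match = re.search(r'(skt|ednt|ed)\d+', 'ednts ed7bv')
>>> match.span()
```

(6, 9)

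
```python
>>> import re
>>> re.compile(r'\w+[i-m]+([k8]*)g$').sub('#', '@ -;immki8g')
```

'@ -;#'

This matches one or more of a word character, then one or more of a character in [i-m]; then zero or more of one of [k8] (captured); then a literal 'g'; then anchored at the end.
Matches: at [4:11] → 'immki8g'.
`sub` substitutes '#' at each match site.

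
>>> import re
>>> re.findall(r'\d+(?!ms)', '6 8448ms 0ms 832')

['6', '844', '832']

A negative assertion filters positions out without eating any characters.
Walking the string: at [0:1] → '6'; at [2:5] → '844'; at [13:16] → '832'.
With no groups in the pattern, `findall` gives back each whole match — 3 here.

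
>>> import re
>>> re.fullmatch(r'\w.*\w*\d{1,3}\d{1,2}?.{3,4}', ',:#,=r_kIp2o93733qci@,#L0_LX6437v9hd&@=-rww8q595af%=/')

`re.fullmatch` requires the pattern to consume the entire string.
Here the pattern can't cover the whole string, so the call returns None.

None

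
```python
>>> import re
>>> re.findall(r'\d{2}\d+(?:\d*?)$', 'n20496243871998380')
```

The pattern matches exactly 2 of a digit, then one or more of a digit; then zero or more of a digit (lazy) (non-capturing group); then anchored at the end.
Matches: at [1:18] → '20496243871998380'.
No capturing groups, so `findall` returns the 1 full match string.

['20496243871998380']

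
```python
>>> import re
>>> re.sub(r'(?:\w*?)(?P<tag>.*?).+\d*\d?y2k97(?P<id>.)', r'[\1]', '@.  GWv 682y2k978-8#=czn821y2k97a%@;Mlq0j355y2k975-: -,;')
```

Lazy quantifiers expand one character at a time until the remainder of the pattern can match.
The replacement refers to a captured group, so each match is rewritten using its own captured text.

'[]-: -,;'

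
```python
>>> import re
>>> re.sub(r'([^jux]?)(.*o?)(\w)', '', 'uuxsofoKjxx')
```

Pattern: optionally any character except [jux] (captured); then zero or more of any character, then optionally the literal 'o' (captured); then a word character (captured).
`sub` substitutes '' at each match site.

''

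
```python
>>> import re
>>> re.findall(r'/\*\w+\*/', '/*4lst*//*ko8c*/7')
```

Walking the string: at [0:8] → '/*4lst*/'; at [8:16] → '/*ko8c*/'.
No capturing groups, so `findall` returns the 2 full match strings.

['/*4lst*/', '/*ko8c*/']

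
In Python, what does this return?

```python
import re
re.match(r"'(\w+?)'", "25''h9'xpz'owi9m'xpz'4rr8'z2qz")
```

With `match`, the pattern is implicitly anchored at the beginning.
Here the pattern fails at index 0, so the call returns None.

None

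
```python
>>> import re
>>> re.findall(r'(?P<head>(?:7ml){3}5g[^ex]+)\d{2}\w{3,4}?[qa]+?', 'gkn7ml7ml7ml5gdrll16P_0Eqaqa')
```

['7ml7ml7ml5gdrll']

Pattern: the literal '7ml' repeated 3 times, then the literal '5g', then one or more of any character except [ex] (captured as 'head'); then exactly 2 of a digit, then 3 to 4 of a word character (lazy), then one or more of one of [qa] (lazy).
Because there's exactly one group, `findall` drops the full match and keeps group 1 from the one hit.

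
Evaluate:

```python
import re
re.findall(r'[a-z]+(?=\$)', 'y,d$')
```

['d']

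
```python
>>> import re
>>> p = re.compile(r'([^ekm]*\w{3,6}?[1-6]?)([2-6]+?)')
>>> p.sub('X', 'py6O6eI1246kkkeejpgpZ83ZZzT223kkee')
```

'X6kkkeeXkkee'

Lazy quantifiers expand one character at a time until the remainder of the pattern can match.
`sub` substitutes 'X' at each match site.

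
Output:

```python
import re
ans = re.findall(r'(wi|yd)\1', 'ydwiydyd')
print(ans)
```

A backreference is literal: `\1` must see the identical characters the first group matched.
Walking the string: at [4:8] match 'ydyd', group 1 = 'yd'.
Because there's exactly one group, `findall` drops the full match and keeps group 1 from the one hit.

['yd']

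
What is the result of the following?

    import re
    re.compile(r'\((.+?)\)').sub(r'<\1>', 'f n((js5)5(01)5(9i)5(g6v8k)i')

Lazy quantifiers expand one character at a time until the remainder of the pattern can match.
Each match is replaced using the text its own group 1 captured.

'f n<(js5>5<01>5<9i>5<g6v8k>i'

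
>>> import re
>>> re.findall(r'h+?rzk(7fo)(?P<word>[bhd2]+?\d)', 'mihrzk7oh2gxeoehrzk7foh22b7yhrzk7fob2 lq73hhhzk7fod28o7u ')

The pattern matches one or more of the literal 'h' (lazy), then the literal 'rzk'; then the literal '7f', then a literal 'o' (captured); then one or more of one of [bhd2] (lazy), then a digit (captured as 'word').
Scanning left to right: at [15:24] match 'hrzk7foh2', groups = ('7fo', 'h2'); at [28:37] match 'hrzk7fob2', groups = ('7fo', 'b2').
2 groups means each result is a tuple of 2 captured strings — 2 here.

[('7fo', 'h2'), ('7fo', 'b2')]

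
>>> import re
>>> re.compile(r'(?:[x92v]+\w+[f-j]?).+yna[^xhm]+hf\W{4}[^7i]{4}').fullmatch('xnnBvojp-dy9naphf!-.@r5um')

None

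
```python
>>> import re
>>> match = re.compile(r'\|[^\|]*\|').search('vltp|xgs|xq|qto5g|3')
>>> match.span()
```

(4, 9)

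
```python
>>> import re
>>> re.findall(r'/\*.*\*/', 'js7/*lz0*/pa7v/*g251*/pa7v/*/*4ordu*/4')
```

Walking the string: at [3:37] → '/*lz0*/pa7v/*g251*/pa7v/*/*4ordu*/'.
With no groups in the pattern, `findall` gives back each whole match — 1 here.

['/*lz0*/pa7v/*g251*/pa7v/*/*4ordu*/']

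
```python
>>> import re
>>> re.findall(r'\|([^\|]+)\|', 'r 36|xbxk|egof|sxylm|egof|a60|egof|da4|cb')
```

['xbxk', 'sxylm', 'a60', 'da4']

Matches: at [4:10] match '|xbxk|', group 1 = 'xbxk'; at [14:21] match '|sxylm|', group 1 = 'sxylm'; at [25:30] match '|a60|', group 1 = 'a60'; at [34:39] match '|da4|', group 1 = 'da4'.
With a single group, `findall` returns only what that group captured — 4 items.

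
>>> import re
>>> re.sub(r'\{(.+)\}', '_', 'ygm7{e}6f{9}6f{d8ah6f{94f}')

'ygm7_'

Matches: at [4:26] → '{e}6f{9}6f{d8ah6f{94f}'.
Each match is replaced by '_'.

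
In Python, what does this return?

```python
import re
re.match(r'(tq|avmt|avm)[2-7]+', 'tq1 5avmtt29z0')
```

With `match`, the pattern is implicitly anchored at the beginning.
Here the string doesn't start with a match, so the call returns None.

None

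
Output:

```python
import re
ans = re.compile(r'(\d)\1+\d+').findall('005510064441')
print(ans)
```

`\1` is not a pattern — it's the concrete string captured by group 1, re-applied verbatim.
With a single group, `findall` returns only what that group captured — 1 item.

['0']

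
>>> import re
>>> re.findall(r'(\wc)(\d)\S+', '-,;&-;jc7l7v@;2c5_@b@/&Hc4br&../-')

[('jc', '7')]

This matches a word character, then the literal 'c' (captured); then a digit (captured); then one or more of a non-whitespace character.
Walking the string: at [6:33] match 'jc7l7v@;2c5_@b@/&Hc4br&../-', groups = ('jc', '7').
`findall` packs the 2 group values into a tuple for every match.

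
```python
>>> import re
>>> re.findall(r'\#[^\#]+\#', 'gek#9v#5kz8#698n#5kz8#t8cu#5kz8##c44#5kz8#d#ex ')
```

No capturing groups, so `findall` returns the 5 full match strings.

['#9v#', '#698n#', '#t8cu#', '#c44#', '#d#']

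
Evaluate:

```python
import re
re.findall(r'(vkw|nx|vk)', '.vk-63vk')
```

['vk', 'vk']

Walking the string: at [1:3] match 'vk', group 1 = 'vk'; at [6:8] match 'vk', group 1 = 'vk'.
One capturing group, so `findall` returns just the captured substring from each match — 2 in all.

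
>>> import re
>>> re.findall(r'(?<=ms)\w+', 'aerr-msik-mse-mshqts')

['ik', 'e', 'hqts']

The lookaround is zero-width — it requires the adjacent text to match without consuming it, so the asserted text isn't part of the match.
Walking the string: at [7:9] → 'ik'; at [12:13] → 'e'; at [16:20] → 'hqts'.
With no groups in the pattern, `findall` gives back each whole match — 3 here.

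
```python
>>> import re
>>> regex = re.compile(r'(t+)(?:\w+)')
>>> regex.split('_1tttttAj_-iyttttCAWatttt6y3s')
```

The pattern matches one or more of a literal 't' (captured); then one or more of a word character (non-capturing group).
Matches to split on: at [2:10] → 'tttttAj_'; at [13:29] → 'ttttCAWatttt6y3s'.
Because the pattern has a capturing group, `split` also inserts each captured text between the pieces.

['_1', 'ttttt', '-iy', 'tttt', '']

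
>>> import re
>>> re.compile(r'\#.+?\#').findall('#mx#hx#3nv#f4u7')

A non-greedy quantifier consumes as few characters as it can — just enough that the remainder of the pattern still matches from where it stops; whatever follows it matches normally.
Matches: at [0:4] → '#mx#'; at [6:11] → '#3nv#'.
With no groups in the pattern, `findall` gives back each whole match — 2 here.

['#mx#', '#3nv#']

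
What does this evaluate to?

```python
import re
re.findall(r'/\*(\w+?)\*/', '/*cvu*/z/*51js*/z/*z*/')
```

['cvu', '51js', 'z']

Because there's exactly one group, `findall` drops the full match and keeps group 1 from each hit.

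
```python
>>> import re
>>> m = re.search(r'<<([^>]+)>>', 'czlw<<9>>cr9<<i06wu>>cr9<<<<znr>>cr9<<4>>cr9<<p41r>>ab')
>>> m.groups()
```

('9',)

Unlike `match`, `search` isn't anchored — it looks for the pattern anywhere in the string.
The match spans [4:9] → '<<9>>'.
Captured: group 1 = '9'.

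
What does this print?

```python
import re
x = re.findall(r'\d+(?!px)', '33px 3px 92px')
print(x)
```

A negative assertion filters positions out without eating any characters.
Scanning left to right: at [0:1] → '3'; at [9:10] → '9'.
`findall` yields the raw match text (2 of them) because the pattern has no groups.

['3', '9']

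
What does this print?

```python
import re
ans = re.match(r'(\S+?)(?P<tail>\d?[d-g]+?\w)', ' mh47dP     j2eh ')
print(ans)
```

`re.match` only tries the pattern at the start of the string.
Here position 0 doesn't satisfy it, so the call returns None.

None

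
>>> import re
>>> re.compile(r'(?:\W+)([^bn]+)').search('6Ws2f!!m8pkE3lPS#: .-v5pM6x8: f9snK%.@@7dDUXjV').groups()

Pattern: one or more of a non-word character (non-capturing group); then one or more of any character except [bn] (captured).
Unlike `match`, `search` isn't anchored — it looks for the pattern anywhere in the string.
The match spans [5:33] → '!!m8pkE3lPS#: .-v5pM6x8: f9s'.
Captured: group 1 = 'm8pkE3lPS#: .-v5pM6x8: f9s'.

('m8pkE3lPS#: .-v5pM6x8: f9s',)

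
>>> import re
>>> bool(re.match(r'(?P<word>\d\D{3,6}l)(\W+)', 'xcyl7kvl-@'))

`re.match` won't scan ahead — the pattern has to work from the very first character.
Here position 0 doesn't satisfy it, so the call returns None, and `bool(None)` is False.

False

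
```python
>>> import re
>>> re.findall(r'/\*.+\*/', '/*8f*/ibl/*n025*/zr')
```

['/*8f*/ibl/*n025*/']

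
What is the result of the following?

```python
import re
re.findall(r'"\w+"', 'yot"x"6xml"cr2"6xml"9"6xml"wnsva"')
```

`findall` yields the raw match text (4 of them) because the pattern has no groups.

['"x"', '"cr2"', '"9"', '"wnsva"']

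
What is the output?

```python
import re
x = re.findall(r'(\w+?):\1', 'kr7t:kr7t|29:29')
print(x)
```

['kr7t', '29']

After group 1 captures some text, `\1` only succeeds where that same text appears again.
`findall` collects group 1 from each match (2 total).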